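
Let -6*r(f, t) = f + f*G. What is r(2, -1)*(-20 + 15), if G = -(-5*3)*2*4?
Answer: 605/3 ≈ 201.67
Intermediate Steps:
G = 120 (G = -(-15)*8 = -1*(-120) = 120)
r(f, t) = -121*f/6 (r(f, t) = -(f + f*120)/6 = -(f + 120*f)/6 = -121*f/6)
r(2, -1)*(-20 + 15) = (-121/6*2)*(-20 + 15) = -121/3*(-5) = 605/3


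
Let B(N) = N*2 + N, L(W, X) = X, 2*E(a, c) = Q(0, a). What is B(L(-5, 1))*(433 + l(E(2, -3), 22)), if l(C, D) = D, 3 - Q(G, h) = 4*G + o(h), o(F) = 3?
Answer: 1365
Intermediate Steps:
Q(G, h) = -4*G (Q(G, h) = 3 - (4*G + 3) = 3 - (3 + 4*G) = 3 + (-3 - 4*G) = -4*G)
E(a, c) = 0 (E(a, c) = (-4*0)/2 = (½)*0 = 0)
B(N) = 3*N (B(N) = 2*N + N = 3*N)
B(L(-5, 1))*(433 + l(E(2, -3), 22)) = (3*1)*(433 + 22) = 3*455 = 1365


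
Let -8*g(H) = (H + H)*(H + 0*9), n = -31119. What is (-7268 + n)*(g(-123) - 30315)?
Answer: 5235564543/4 ≈ 1.3089e+9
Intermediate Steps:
g(H) = -H**2/4 (g(H) = -(H + H)*(H + 0*9)/8 = -2*H*(H + 0)/8 = -2*H*H/8 = -H**2/4)
(-7268 + n)*(g(-123) - 30315) = (-7268 - 31119)*(-1/4*(-123)**2 - 30315) = -38387*(-1/4*15129 - 30315) = -38387*(-15129/4 - 30315) = -38387*(-136389/4) = 5235564543/4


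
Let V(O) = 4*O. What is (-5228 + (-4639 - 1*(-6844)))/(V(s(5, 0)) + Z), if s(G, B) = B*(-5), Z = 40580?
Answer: -3023/40580 ≈ -0.074495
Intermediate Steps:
s(G, B) = -5*B
(-5228 + (-4639 - 1*(-6844)))/(V(s(5, 0)) + Z) = (-5228 + (-4639 - 1*(-6844)))/(4*(-5*0) + 40580) = (-5228 + (-4639 + 6844))/(4*0 + 40580) = (-5228 + 2205)/(0 + 40580) = -3023/40580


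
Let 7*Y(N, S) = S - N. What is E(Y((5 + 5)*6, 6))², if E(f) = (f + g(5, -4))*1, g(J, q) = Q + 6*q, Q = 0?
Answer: 49284/49 ≈ 1005.8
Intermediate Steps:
g(J, q) = 6*q (g(J, q) = 0 + 6*q = 6*q)
Y(N, S) = -N/7 + S/7 (Y(N, S) = (S - N)/7 = -N/7 + S/7)
E(f) = -24 + f (E(f) = (f + 6*(-4))*1 = (f - 24)*1 = (-24 + f)*1 = -24 + f)
E(Y((5 + 5)*6, 6))² = (-24 + (-(5 + 5)*6/7 + (⅐)*6))² = (-24 + (-10*6/7 + 6/7))² = (-24 + (-⅐*60 + 6/7))² = (-24 + (-60/7 + 6/7))² = (-24 - 54/7)² = (-222/7)² = 49284/49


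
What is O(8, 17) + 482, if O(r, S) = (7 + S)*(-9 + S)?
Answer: 674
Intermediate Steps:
O(r, S) = (-9 + S)*(7 + S)
O(8, 17) + 482 = (-63 + 17² - 2*17) + 482 = (-63 + 289 - 34) + 482 = 192 + 482 = 674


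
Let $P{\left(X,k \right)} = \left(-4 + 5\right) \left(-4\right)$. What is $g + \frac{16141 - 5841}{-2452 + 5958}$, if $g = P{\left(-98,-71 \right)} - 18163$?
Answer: $- \frac{31841601}{1753} \approx -18164.0$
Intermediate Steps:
$P{\left(X,k \right)} = -4$ ($P{\left(X,k \right)} = 1 \left(-4\right) = -4$)
$g = -18167$ ($g = -4 - 18163 = -18167$)
$g + \frac{16141 - 5841}{-2452 + 5958} = -18167 + \frac{16141 - 5841}{-2452 + 5958} = -18167 + \frac{10300}{3506} = -18167 + 10300 \cdot \frac{1}{3506} = -18167 + \frac{5150}{1753} = - \frac{31841601}{1753}$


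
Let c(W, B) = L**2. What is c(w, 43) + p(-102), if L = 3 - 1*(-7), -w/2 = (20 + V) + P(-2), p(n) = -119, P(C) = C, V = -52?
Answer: -19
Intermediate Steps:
w = 68 (w = -2*((20 - 52) - 2) = -2*(-32 - 2) = -2*(-34) = 68)
L = 10 (L = 3 + 7 = 10)
c(W, B) = 100 (c(W, B) = 10**2 = 100)
c(w, 43) + p(-102) = 100 - 119 = -19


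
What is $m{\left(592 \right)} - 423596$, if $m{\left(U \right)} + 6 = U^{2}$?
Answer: $-73138$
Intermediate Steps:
$m{\left(U \right)} = -6 + U^{2}$
$m{\left(592 \right)} - 423596 = \left(-6 + 592^{2}\right) - 423596 = \left(-6 + 350464\right) - 423596 = 350458 - 423596 = -73138$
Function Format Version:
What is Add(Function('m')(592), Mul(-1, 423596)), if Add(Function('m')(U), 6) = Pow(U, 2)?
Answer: -73138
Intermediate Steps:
Function('m')(U) = Add(-6, Pow(U, 2))
Add(Function('m')(592), Mul(-1, 423596)) = Add(Add(-6, Pow(592, 2)), Mul(-1, 423596)) = Add(Add(-6, 350464), -423596) = Add(350458, -423596) = -73138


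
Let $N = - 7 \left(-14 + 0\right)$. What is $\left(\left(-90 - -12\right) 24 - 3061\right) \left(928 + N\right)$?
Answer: $-5061258$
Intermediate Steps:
$N = 98$ ($N = \left(-7\right) \left(-14\right) = 98$)
$\left(\left(-90 - -12\right) 24 - 3061\right) \left(928 + N\right) = \left(\left(-90 - -12\right) 24 - 3061\right) \left(928 + 98\right) = \left(\left(-90 + 12\right) 24 - 3061\right) 1026 = \left(\left(-78\right) 24 - 3061\right) 1026 = \left(-1872 - 3061\right) 1026 = \left(-4933\right) 1026 = -5061258$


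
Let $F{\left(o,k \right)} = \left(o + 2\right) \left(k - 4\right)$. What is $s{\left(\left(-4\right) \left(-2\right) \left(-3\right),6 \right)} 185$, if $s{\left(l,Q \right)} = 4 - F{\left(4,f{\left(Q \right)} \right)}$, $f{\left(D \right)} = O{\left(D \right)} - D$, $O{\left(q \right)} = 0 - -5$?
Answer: $6290$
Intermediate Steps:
$O{\left(q \right)} = 5$ ($O{\left(q \right)} = 0 + 5 = 5$)
$f{\left(D \right)} = 5 - D$
$F{\left(o,k \right)} = \left(-4 + k\right) \left(2 + o\right)$ ($F{\left(o,k \right)} = \left(2 + o\right) \left(-4 + k\right) = \left(-4 + k\right) \left(2 + o\right)$)
$s{\left(l,Q \right)} = -2 + 6 Q$ ($s{\left(l,Q \right)} = 4 - \left(-8 - 16 + 2 \left(5 - Q\right) + \left(5 - Q\right) 4\right) = 4 - \left(-8 - 16 - \left(-10 + 2 Q\right) - \left(-20 + 4 Q\right)\right) = 4 - \left(6 - 6 Q\right) = 4 + \left(-6 + 6 Q\right) = -2 + 6 Q$)
$s{\left(\left(-4\right) \left(-2\right) \left(-3\right),6 \right)} 185 = \left(-2 + 6 \cdot 6\right) 185 = \left(-2 + 36\right) 185 = 34 \cdot 185 = 6290$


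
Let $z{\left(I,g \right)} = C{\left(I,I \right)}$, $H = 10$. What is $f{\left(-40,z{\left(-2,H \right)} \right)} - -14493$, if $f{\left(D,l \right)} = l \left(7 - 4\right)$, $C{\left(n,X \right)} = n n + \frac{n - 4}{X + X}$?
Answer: $\frac{29019}{2} \approx 14510.0$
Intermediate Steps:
$C{\left(n,X \right)} = n^{2} + \frac{-4 + n}{2 X}$
$z{\left(I,g \right)} = \frac{-2 + I^{3} + \frac{I}{2}}{I}$ ($z{\left(I,g \right)} = \frac{-2 + \frac{I}{2} + I I^{2}}{I} = \frac{-2 + \frac{I}{2} + I^{3}}{I} = \frac{-2 + I^{3} + \frac{I}{2}}{I}$)
$f{\left(D,l \right)} = 3 l$ ($f{\left(D,l \right)} = l 3 = 3 l$)
$f{\left(-40,z{\left(-2,H \right)} \right)} - -14493 = 3 \frac{-2 + \left(-2\right)^{3} + \frac{1}{2} \left(-2\right)}{-2} - -14493 = 3 \left(- \frac{-2 - 8 - 1}{2}\right) + 14493 = 3 \left(\left(- \frac{1}{2}\right) \left(-11\right)\right) + 14493 = 3 \cdot \frac{11}{2} + 14493 = \frac{33}{2} + 14493 = \frac{29019}{2}$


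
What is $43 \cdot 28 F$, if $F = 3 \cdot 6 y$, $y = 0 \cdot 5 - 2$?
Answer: $-43344$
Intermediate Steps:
$y = -2$ ($y = 0 - 2 = -2$)
$F = -36$ ($F = 3 \cdot 6 \left(-2\right) = 18 \left(-2\right) = -36$)
$43 \cdot 28 F = 43 \cdot 28 \left(-36\right) = 1204 \left(-36\right) = -43344$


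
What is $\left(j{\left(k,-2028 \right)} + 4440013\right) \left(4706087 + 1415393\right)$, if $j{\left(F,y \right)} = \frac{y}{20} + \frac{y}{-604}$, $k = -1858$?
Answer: $\frac{4104006442826728}{151} \approx 2.7179 \cdot 10^{13}$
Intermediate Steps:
$j{\left(F,y \right)} = \frac{73 y}{1510}$ ($j{\left(F,y \right)} = y \frac{1}{20} + y \left(- \frac{1}{604}\right) = \frac{y}{20} - \frac{y}{604} = \frac{73 y}{1510}$)
$\left(j{\left(k,-2028 \right)} + 4440013\right) \left(4706087 + 1415393\right) = \left(\frac{73}{1510} \left(-2028\right) + 4440013\right) \left(4706087 + 1415393\right) = \left(- \frac{74022}{755} + 4440013\right) 6121480 = \frac{3352135793}{755} \cdot 6121480 = \frac{4104006442826728}{151}$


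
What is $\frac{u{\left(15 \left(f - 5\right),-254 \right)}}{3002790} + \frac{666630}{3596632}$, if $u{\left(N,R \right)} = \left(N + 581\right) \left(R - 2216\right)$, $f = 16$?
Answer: $- \frac{231273807907}{539996530164} \approx -0.42829$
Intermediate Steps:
$u{\left(N,R \right)} = \left(-2216 + R\right) \left(581 + N\right)$ ($u{\left(N,R \right)} = \left(581 + N\right) \left(-2216 + R\right) = \left(-2216 + R\right) \left(581 + N\right)$)
$\frac{u{\left(15 \left(f - 5\right),-254 \right)}}{3002790} + \frac{666630}{3596632} = \frac{-1287496 - 2216 \cdot 15 \left(16 - 5\right) + 581 \left(-254\right) + 15 \left(16 - 5\right) \left(-254\right)}{3002790} + \frac{666630}{3596632} = \left(-1287496 - 2216 \cdot 15 \cdot 11 - 147574 + 15 \cdot 11 \left(-254\right)\right) \frac{1}{3002790} + 666630 \cdot \frac{1}{3596632} = \left(-1287496 - 365640 - 147574 + 165 \left(-254\right)\right) \frac{1}{3002790} + \frac{333315}{1798316} = \left(-1287496 - 365640 - 147574 - 41910\right) \frac{1}{3002790} + \frac{333315}{1798316} = \left(-1842620\right) \frac{1}{3002790} + \frac{333315}{1798316} = - \frac{184262}{300279} + \frac{333315}{1798316} = - \frac{231273807907}{539996530164}$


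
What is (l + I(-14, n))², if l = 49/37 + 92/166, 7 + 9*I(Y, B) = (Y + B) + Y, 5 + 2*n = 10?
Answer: 9172467529/3055657284 ≈ 3.0018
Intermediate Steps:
n = 5/2 (n = -5/2 + (½)*10 = -5/2 + 5 = 5/2 ≈ 2.5000)
I(Y, B) = -7/9 + B/9 + 2*Y/9 (I(Y, B) = -7/9 + ((Y + B) + Y)/9 = -7/9 + ((B + Y) + Y)/9 = -7/9 + (B + 2*Y)/9 = -7/9 + (B/9 + 2*Y/9) = -7/9 + B/9 + 2*Y/9)
l = 5769/3071 (l = 49*(1/37) + 92*(1/166) = 49/37 + 46/83 = 5769/3071 ≈ 1.8785)
(l + I(-14, n))² = (5769/3071 + (-7/9 + (⅑)*(5/2) + (2/9)*(-14)))² = (5769/3071 + (-7/9 + 5/18 - 28/9))² = (5769/3071 - 65/18)² = (-95773/55278)² = 9172467529/3055657284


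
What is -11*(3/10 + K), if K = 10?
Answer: -1133/10 ≈ -113.30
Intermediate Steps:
-11*(3/10 + K) = -11*(3/10 + 10) = -11*103/10 = -1133/10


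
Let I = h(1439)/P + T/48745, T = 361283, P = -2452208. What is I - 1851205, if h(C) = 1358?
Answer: -110639488660139823/59766439480 ≈ -1.8512e+6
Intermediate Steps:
I = 442937433577/59766439480 (I = 1358/(-2452208) + 361283/48745 = 1358*(-1/2452208) + 361283*(1/48745) = -679/1226104 + 361283/48745 = 442937433577/59766439480 ≈ 7.4111)
I - 1851205 = 442937433577/59766439480 - 1851205 = -110639488660139823/59766439480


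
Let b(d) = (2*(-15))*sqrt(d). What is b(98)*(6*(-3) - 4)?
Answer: 4620*sqrt(2) ≈ 6533.7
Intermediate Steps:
b(d) = -30*sqrt(d)
b(98)*(6*(-3) - 4) = (-210*sqrt(2))*(6*(-3) - 4) = (-210*sqrt(2))*(-18 - 4) = -210*sqrt(2)*(-22) = 4620*sqrt(2)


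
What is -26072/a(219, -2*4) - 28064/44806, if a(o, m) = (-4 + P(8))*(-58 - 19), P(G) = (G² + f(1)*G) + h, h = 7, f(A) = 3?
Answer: 485768792/156977821 ≈ 3.0945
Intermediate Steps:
P(G) = 7 + G² + 3*G (P(G) = (G² + 3*G) + 7 = 7 + G² + 3*G)
a(o, m) = -7007 (a(o, m) = (-4 + (7 + 8² + 3*8))*(-58 - 19) = (-4 + (7 + 64 + 24))*(-77) = (-4 + 95)*(-77) = 91*(-77) = -7007)
-26072/a(219, -2*4) - 28064/44806 = -26072/(-7007) - 28064/44806 = -26072*(-1/7007) - 28064*1/44806 = 26072/7007 - 14032/22403 = 485768792/156977821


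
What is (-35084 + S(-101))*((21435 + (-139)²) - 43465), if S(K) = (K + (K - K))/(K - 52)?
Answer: 1615693051/17 ≈ 9.5041e+7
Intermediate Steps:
S(K) = K/(-52 + K) (S(K) = (K + 0)/(-52 + K) = K/(-52 + K))
(-35084 + S(-101))*((21435 + (-139)²) - 43465) = (-35084 - 101/(-52 - 101))*((21435 + (-139)²) - 43465) = (-35084 - 101/(-153))*((21435 + 19321) - 43465) = (-35084 - 101*(-1/153))*(40756 - 43465) = (-35084 + 101/153)*(-2709) = -5367751/153*(-2709) = 1615693051/17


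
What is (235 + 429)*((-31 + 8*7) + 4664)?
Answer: 3113496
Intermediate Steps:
(235 + 429)*((-31 + 8*7) + 4664) = 664*((-31 + 56) + 4664) = 664*(25 + 4664) = 664*4689 = 3113496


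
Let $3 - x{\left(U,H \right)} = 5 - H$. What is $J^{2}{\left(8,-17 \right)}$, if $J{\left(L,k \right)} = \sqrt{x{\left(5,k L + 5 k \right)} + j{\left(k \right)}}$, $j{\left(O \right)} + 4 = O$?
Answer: $-244$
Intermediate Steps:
$j{\left(O \right)} = -4 + O$
$x{\left(U,H \right)} = -2 + H$ ($x{\left(U,H \right)} = 3 - \left(5 - H\right) = 3 + \left(-5 + H\right) = -2 + H$)
$J{\left(L,k \right)} = \sqrt{-6 + 6 k + L k}$ ($J{\left(L,k \right)} = \sqrt{\left(-2 + \left(k L + 5 k\right)\right) + \left(-4 + k\right)} = \sqrt{\left(-2 + \left(L k + 5 k\right)\right) + \left(-4 + k\right)} = \sqrt{\left(-2 + \left(5 k + L k\right)\right) + \left(-4 + k\right)} = \sqrt{\left(-2 + 5 k + L k\right) + \left(-4 + k\right)} = \sqrt{-6 + 6 k + L k}$)
$J^{2}{\left(8,-17 \right)} = \left(\sqrt{-6 - 17 - 17 \left(5 + 8\right)}\right)^{2} = \left(\sqrt{-6 - 17 - 221}\right)^{2} = \left(\sqrt{-244}\right)^{2} = \left(2 i \sqrt{61}\right)^{2} = -244$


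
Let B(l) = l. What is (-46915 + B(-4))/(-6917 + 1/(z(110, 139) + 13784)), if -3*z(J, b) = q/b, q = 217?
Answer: 269676852409/39756916570 ≈ 6.7831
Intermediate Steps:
z(J, b) = -217/(3*b)
(-46915 + B(-4))/(-6917 + 1/(z(110, 139) + 13784)) = (-46915 - 4)/(-6917 + 1/(-217/3/139 + 13784)) = -46919/(-6917 + 1/(-217/3*1/139 + 13784)) = -46919/(-6917 + 1/(-217/417 + 13784)) = -46919/(-6917 + 1/(5747711/417)) = -46919/(-6917 + 417/5747711) = -46919/(-39756916570/5747711) = -46919*(-5747711/39756916570) = 269676852409/39756916570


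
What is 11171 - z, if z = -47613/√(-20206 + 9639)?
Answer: 11171 - 47613*I*√10567/10567 ≈ 11171.0 - 463.18*I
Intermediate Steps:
z = 47613*I*√10567/10567 (z = -47613*(-I*√10567/10567) = -(-47613)*I*√10567/10567 = 47613*I*√10567/10567 ≈ 463.18*I)
11171 - z = 11171 - 47613*I*√10567/10567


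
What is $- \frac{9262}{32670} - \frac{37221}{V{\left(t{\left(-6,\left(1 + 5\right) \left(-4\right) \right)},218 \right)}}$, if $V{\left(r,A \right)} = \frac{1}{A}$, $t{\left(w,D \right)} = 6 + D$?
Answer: $- \frac{12049554751}{1485} \approx -8.1142 \cdot 10^{6}$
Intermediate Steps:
$- \frac{9262}{32670} - \frac{37221}{V{\left(t{\left(-6,\left(1 + 5\right) \left(-4\right) \right)},218 \right)}} = - \frac{9262}{32670} - \frac{37221}{\frac{1}{218}} = \left(-9262\right) \frac{1}{32670} - 37221 \frac{1}{\frac{1}{218}} = - \frac{421}{1485} - 8114178 = - \frac{12049554751}{1485}$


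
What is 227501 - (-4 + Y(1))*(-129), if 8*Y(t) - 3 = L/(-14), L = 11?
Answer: 25426319/112 ≈ 2.2702e+5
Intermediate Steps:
Y(t) = 31/112 (Y(t) = 3/8 + (11/(-14))/8 = 3/8 + (11*(-1/14))/8 = 3/8 + (1/8)*(-11/14) = 3/8 - 11/112 = 31/112)
227501 - (-4 + Y(1))*(-129) = 227501 - (-4 + 31/112)*(-129) = 227501 - (-417)*(-129)/112 = 227501 - 1*53793/112 = 227501 - 53793/112 = 25426319/112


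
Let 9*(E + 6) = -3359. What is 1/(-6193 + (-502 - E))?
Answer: -9/56842 ≈ -0.00015833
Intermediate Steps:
E = -3413/9 (E = -6 + (1/9)*(-3359) = -6 - 3359/9 = -3413/9 ≈ -379.22)
1/(-6193 + (-502 - E)) = 1/(-6193 + (-502 - 1*(-3413/9))) = 1/(-6193 + (-502 + 3413/9)) = 1/(-6193 - 1105/9) = 1/(-56842/9) = -9/56842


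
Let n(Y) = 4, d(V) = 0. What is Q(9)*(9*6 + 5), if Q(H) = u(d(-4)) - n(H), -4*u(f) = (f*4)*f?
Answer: -236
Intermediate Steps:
u(f) = -f² (u(f) = -f*4*f/4 = -4*f*f/4 = -f²)
Q(H) = -4 (Q(H) = -1*0² - 1*4 = -1*0 - 4 = 0 - 4 = -4)
Q(9)*(9*6 + 5) = -4*(9*6 + 5) = -4*(54 + 5) = -4*59 = -236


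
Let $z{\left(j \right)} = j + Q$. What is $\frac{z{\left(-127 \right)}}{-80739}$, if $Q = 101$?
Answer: $\frac{26}{80739} \approx 0.00032203$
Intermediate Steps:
$z{\left(j \right)} = 101 + j$ ($z{\left(j \right)} = j + 101 = 101 + j$)
$\frac{z{\left(-127 \right)}}{-80739} = \frac{101 - 127}{-80739} = \left(-26\right) \left(- \frac{1}{80739}\right) = \frac{26}{80739}$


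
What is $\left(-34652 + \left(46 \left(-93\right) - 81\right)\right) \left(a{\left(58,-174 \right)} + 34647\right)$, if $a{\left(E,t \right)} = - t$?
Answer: $-1358402031$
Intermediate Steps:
$\left(-34652 + \left(46 \left(-93\right) - 81\right)\right) \left(a{\left(58,-174 \right)} + 34647\right) = \left(-34652 + \left(46 \left(-93\right) - 81\right)\right) \left(\left(-1\right) \left(-174\right) + 34647\right) = \left(-34652 - 4359\right) \left(174 + 34647\right) = \left(-34652 - 4359\right) 34821 = \left(-39011\right) 34821 = -1358402031$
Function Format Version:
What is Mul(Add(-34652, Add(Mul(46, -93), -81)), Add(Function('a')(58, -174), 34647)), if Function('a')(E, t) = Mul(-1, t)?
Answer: -1358402031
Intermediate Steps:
Mul(Add(-34652, Add(Mul(46, -93), -81)), Add(Function('a')(58, -174), 34647)) = Mul(Add(-34652, Add(Mul(46, -93), -81)), Add(Mul(-1, -174), 34647)) = Mul(Add(-34652, Add(-4278, -81)), Add(174, 34647)) = Mul(Add(-34652, -4359), 34821) = Mul(-39011, 34821) = -1358402031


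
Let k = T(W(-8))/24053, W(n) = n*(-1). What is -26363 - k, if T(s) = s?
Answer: -634109247/24053 ≈ -26363.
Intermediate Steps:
W(n) = -n
k = 8/24053 (k = -1*(-8)/24053 = 8*(1/24053) = 8/24053 ≈ 0.00033260)
-26363 - k = -26363 - 1*8/24053 = -26363 - 8/24053 = -634109247/24053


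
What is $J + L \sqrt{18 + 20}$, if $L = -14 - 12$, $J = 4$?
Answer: $4 - 26 \sqrt{38} \approx -156.27$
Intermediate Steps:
$L = -26$ ($L = -14 - 12 = -26$)
$J + L \sqrt{18 + 20} = 4 - 26 \sqrt{18 + 20} = 4 - 26 \sqrt{38}$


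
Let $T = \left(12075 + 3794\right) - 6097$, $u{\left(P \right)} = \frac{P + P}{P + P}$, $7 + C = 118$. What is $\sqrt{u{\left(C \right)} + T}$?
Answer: $\sqrt{9773} \approx 98.859$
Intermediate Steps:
$C = 111$ ($C = -7 + 118 = 111$)
$u{\left(P \right)} = 1$ ($u{\left(P \right)} = \frac{2 P}{2 P} = 2 P \frac{1}{2 P} = 1$)
$T = 9772$ ($T = 15869 - 6097 = 9772$)
$\sqrt{u{\left(C \right)} + T} = \sqrt{1 + 9772} = \sqrt{9773}$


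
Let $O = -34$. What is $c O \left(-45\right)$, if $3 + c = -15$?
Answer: $-27540$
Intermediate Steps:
$c = -18$ ($c = -3 - 15 = -18$)
$c O \left(-45\right) = \left(-18\right) \left(-34\right) \left(-45\right) = 612 \left(-45\right) = -27540$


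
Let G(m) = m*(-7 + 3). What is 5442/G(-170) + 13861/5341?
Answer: 19245601/1815940 ≈ 10.598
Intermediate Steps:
G(m) = -4*m (G(m) = m*(-4) = -4*m)
5442/G(-170) + 13861/5341 = 5442/((-4*(-170))) + 13861/5341 = 5442/680 + 13861*(1/5341) = 5442*(1/680) + 13861/5341 = 2721/340 + 13861/5341 = 19245601/1815940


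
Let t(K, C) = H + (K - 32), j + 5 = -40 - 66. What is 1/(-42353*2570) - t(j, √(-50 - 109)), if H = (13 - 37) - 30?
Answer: 21442900369/108847210 ≈ 197.00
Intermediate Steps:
H = -54 (H = -24 - 30 = -54)
j = -111 (j = -5 + (-40 - 66) = -5 - 106 = -111)
t(K, C) = -86 + K (t(K, C) = -54 + (K - 32) = -54 + (-32 + K) = -86 + K)
1/(-42353*2570) - t(j, √(-50 - 109)) = 1/(-42353*2570) - (-86 - 111) = -1/42353*1/2570 - 1*(-197) = -1/108847210 + 197 = 21442900369/108847210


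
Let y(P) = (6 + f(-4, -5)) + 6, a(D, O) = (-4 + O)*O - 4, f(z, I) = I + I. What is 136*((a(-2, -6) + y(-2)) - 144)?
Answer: -11696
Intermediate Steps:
f(z, I) = 2*I
a(D, O) = -4 + O*(-4 + O) (a(D, O) = O*(-4 + O) - 4 = -4 + O*(-4 + O))
y(P) = 2 (y(P) = (6 + 2*(-5)) + 6 = (6 - 10) + 6 = -4 + 6 = 2)
136*((a(-2, -6) + y(-2)) - 144) = 136*(((-4 + (-6)² - 4*(-6)) + 2) - 144) = 136*(((-4 + 36 + 24) + 2) - 144) = 136*((56 + 2) - 144) = 136*(58 - 144) = 136*(-86) = -11696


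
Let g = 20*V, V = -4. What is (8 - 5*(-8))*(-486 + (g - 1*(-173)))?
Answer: -18864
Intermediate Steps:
g = -80 (g = 20*(-4) = -80)
(8 - 5*(-8))*(-486 + (g - 1*(-173))) = (8 - 5*(-8))*(-486 + (-80 - 1*(-173))) = (8 + 40)*(-486 + (-80 + 173)) = 48*(-486 + 93) = 48*(-393) = -18864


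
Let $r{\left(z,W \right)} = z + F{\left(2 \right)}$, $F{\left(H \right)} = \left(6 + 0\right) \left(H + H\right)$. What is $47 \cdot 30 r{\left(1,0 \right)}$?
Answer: $35250$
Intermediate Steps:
$F{\left(H \right)} = 12 H$ ($F{\left(H \right)} = 6 \cdot 2 H = 12 H$)
$r{\left(z,W \right)} = 24 + z$ ($r{\left(z,W \right)} = z + 12 \cdot 2 = z + 24 = 24 + z$)
$47 \cdot 30 r{\left(1,0 \right)} = 47 \cdot 30 \left(24 + 1\right) = 1410 \cdot 25 = 35250$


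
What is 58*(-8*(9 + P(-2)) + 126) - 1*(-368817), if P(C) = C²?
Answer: 370093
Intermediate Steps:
58*(-8*(9 + P(-2)) + 126) - 1*(-368817) = 58*(-8*(9 + (-2)²) + 126) - 1*(-368817) = 58*(-8*(9 + 4) + 126) + 368817 = 58*(-8*13 + 126) + 368817 = 58*(-104 + 126) + 368817 = 58*22 + 368817 = 1276 + 368817 = 370093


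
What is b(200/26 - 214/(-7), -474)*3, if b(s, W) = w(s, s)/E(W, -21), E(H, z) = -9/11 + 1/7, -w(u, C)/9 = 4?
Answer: 2079/13 ≈ 159.92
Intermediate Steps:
w(u, C) = -36 (w(u, C) = -9*4 = -36)
E(H, z) = -52/77 (E(H, z) = -9*1/11 + 1*(⅐) = -9/11 + ⅐ = -52/77)
b(s, W) = 693/13 (b(s, W) = -36/(-52/77) = -36*(-77/52) = 693/13)
b(200/26 - 214/(-7), -474)*3 = (693/13)*3 = 2079/13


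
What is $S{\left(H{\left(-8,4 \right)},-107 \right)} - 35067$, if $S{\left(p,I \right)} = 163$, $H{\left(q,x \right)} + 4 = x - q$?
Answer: $-34904$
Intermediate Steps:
$H{\left(q,x \right)} = -4 + x - q$ ($H{\left(q,x \right)} = -4 - \left(q - x\right) = -4 + x - q$)
$S{\left(H{\left(-8,4 \right)},-107 \right)} - 35067 = 163 - 35067 = -34904$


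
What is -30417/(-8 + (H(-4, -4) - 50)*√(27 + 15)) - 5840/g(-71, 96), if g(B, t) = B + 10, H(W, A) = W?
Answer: 87502403/933361 + 821259*√42/61204 ≈ 180.71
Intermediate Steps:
g(B, t) = 10 + B
-30417/(-8 + (H(-4, -4) - 50)*√(27 + 15)) - 5840/g(-71, 96) = -30417/(-8 + (-4 - 50)*√(27 + 15)) - 5840/(10 - 71) = -30417/(-8 - 54*√42) - 5840/(-61) = -30417/(-8 - 54*√42) - 5840*(-1/61) = -30417/(-8 - 54*√42) + 5840/61 = 5840/61 - 30417/(-8 - 54*√42)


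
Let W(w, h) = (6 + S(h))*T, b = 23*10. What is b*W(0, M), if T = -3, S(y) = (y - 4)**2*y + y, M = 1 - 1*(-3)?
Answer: -6900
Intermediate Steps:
M = 4 (M = 1 + 3 = 4)
b = 230
S(y) = y + y*(-4 + y)**2 (S(y) = (-4 + y)**2*y + y = y*(-4 + y)**2 + y = y + y*(-4 + y)**2)
W(w, h) = -18 - 3*h*(1 + (-4 + h)**2) (W(w, h) = (6 + h*(1 + (-4 + h)**2))*(-3) = -18 - 3*h*(1 + (-4 + h)**2))
b*W(0, M) = 230*(-18 - 3*4*(1 + (-4 + 4)**2)) = 230*(-18 - 3*4*(1 + 0**2)) = 230*(-18 - 3*4*(1 + 0)) = 230*(-18 - 3*4*1) = 230*(-18 - 12) = 230*(-30) = -6900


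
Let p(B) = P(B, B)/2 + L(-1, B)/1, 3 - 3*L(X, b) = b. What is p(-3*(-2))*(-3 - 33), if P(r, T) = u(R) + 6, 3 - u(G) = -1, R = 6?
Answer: -144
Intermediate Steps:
u(G) = 4 (u(G) = 3 - 1*(-1) = 3 + 1 = 4)
L(X, b) = 1 - b/3
P(r, T) = 10 (P(r, T) = 4 + 6 = 10)
p(B) = 6 - B/3 (p(B) = 10/2 + (1 - B/3)/1 = 10*(½) + (1 - B/3)*1 = 5 + (1 - B/3) = 6 - B/3)
p(-3*(-2))*(-3 - 33) = (6 - (-1)*(-2))*(-3 - 33) = (6 - ⅓*6)*(-36) = (6 - 2)*(-36) = 4*(-36) = -144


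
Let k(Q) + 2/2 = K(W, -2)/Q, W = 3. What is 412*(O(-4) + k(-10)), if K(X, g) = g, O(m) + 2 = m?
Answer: -14008/5 ≈ -2801.6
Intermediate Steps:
O(m) = -2 + m
k(Q) = -1 - 2/Q
412*(O(-4) + k(-10)) = 412*((-2 - 4) + (-2 - 1*(-10))/(-10)) = 412*(-6 - (-2 + 10)/10) = 412*(-6 - 1/10*8) = 412*(-6 - 4/5) = 412*(-34/5) = -14008/5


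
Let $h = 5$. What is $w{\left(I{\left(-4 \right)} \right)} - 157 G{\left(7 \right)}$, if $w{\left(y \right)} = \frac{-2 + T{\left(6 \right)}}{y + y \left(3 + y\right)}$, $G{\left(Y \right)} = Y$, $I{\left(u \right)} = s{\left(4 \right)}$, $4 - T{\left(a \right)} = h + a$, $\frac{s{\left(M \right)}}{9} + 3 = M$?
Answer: $- \frac{14288}{13} \approx -1099.1$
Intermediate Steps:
$s{\left(M \right)} = -27 + 9 M$
$T{\left(a \right)} = -1 - a$ ($T{\left(a \right)} = 4 - \left(5 + a\right) = -1 - a$)
$I{\left(u \right)} = 9$ ($I{\left(u \right)} = -27 + 9 \cdot 4 = -27 + 36 = 9$)
$w{\left(y \right)} = - \frac{9}{y + y \left(3 + y\right)}$ ($w{\left(y \right)} = \frac{-2 - 7}{y + y \left(3 + y\right)} = - \frac{9}{y + y \left(3 + y\right)}$)
$w{\left(I{\left(-4 \right)} \right)} - 157 G{\left(7 \right)} = - \frac{9}{9 \left(4 + 9\right)} - 1099 = \left(-9\right) \frac{1}{9} \cdot \frac{1}{13} - 1099 = - \frac{1}{13} - 1099 = - \frac{14288}{13}$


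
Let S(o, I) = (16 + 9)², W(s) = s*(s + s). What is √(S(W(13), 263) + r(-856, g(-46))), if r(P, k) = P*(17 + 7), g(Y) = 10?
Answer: I*√19919 ≈ 141.13*I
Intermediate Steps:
W(s) = 2*s² (W(s) = s*(2*s) = 2*s²)
S(o, I) = 625 (S(o, I) = 25² = 625)
r(P, k) = 24*P (r(P, k) = P*24 = 24*P)
√(S(W(13), 263) + r(-856, g(-46))) = √(625 + 24*(-856)) = √(625 - 20544) = √(-19919) = I*√19919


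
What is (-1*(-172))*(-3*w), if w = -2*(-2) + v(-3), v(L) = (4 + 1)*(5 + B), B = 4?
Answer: -25284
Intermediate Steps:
v(L) = 45 (v(L) = (4 + 1)*(5 + 4) = 5*9 = 45)
w = 49 (w = -2*(-2) + 45 = 4 + 45 = 49)
(-1*(-172))*(-3*w) = (-1*(-172))*(-3*49) = 172*(-147) = -25284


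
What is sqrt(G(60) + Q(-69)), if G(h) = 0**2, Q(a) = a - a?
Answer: 0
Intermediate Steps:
Q(a) = 0
G(h) = 0
sqrt(G(60) + Q(-69)) = sqrt(0 + 0) = sqrt(0) = 0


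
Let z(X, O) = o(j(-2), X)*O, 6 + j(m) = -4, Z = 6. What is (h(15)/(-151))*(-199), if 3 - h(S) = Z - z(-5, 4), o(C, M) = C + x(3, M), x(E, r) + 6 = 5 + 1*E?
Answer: -6965/151 ≈ -46.126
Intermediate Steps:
j(m) = -10 (j(m) = -6 - 4 = -10)
x(E, r) = -1 + E (x(E, r) = -6 + (5 + 1*E) = -6 + (5 + E) = -1 + E)
o(C, M) = 2 + C (o(C, M) = C + (-1 + 3) = C + 2 = 2 + C)
z(X, O) = -8*O (z(X, O) = (2 - 10)*O = -8*O)
h(S) = -35 (h(S) = 3 - (6 - (-8)*4) = 3 - (6 - 1*(-32)) = 3 - (6 + 32) = 3 - 1*38 = 3 - 38 = -35)
(h(15)/(-151))*(-199) = -35/(-151)*(-199) = -35*(-1/151)*(-199) = (35/151)*(-199) = -6965/151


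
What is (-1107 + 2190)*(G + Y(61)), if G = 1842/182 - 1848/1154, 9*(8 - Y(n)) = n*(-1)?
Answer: 3974403508/157521 ≈ 25231.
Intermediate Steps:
Y(n) = 8 + n/9 (Y(n) = 8 - n*(-1)/9 = 8 - (-1)*n/9 = 8 + n/9)
G = 447333/52507 (G = 1842*(1/182) - 1848*1/1154 = 921/91 - 924/577 = 447333/52507 ≈ 8.5195)
(-1107 + 2190)*(G + Y(61)) = (-1107 + 2190)*(447333/52507 + (8 + (1/9)*61)) = 1083*(447333/52507 + (8 + 61/9)) = 1083*(447333/52507 + 133/9) = 1083*(11009428/472563) = 3974403508/157521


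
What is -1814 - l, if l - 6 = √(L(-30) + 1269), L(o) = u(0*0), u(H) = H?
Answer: -1820 - 3*√141 ≈ -1855.6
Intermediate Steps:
L(o) = 0 (L(o) = 0*0 = 0)
l = 6 + 3*√141 (l = 6 + √(0 + 1269) = 6 + √1269 = 6 + 3*√141 ≈ 41.623)
-1814 - l = -1814 - (6 + 3*√141) = -1814 + (-6 - 3*√141) = -1820 - 3*√141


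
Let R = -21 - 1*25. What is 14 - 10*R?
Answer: 474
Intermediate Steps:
R = -46 (R = -21 - 25 = -46)
14 - 10*R = 14 - 10*(-46) = 14 + 460 = 474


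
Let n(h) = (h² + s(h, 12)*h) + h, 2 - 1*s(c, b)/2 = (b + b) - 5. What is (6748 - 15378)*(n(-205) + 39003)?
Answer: -757653590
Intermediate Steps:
s(c, b) = 14 - 4*b (s(c, b) = 4 - 2*((b + b) - 5) = 4 - 2*(2*b - 5) = 4 - 2*(-5 + 2*b) = 4 + (10 - 4*b) = 14 - 4*b)
n(h) = h² - 33*h (n(h) = (h² + (14 - 4*12)*h) + h = (h² + (14 - 48)*h) + h = (h² - 34*h) + h = h² - 33*h)
(6748 - 15378)*(n(-205) + 39003) = (6748 - 15378)*(-205*(-33 - 205) + 39003) = -8630*(-205*(-238) + 39003) = -8630*(48790 + 39003) = -8630*87793 = -757653590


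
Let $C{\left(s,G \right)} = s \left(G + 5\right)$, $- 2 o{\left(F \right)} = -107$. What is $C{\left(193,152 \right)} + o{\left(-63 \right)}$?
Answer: $\frac{60709}{2} \approx 30355.0$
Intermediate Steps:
$o{\left(F \right)} = \frac{107}{2}$ ($o{\left(F \right)} = \left(- \frac{1}{2}\right) \left(-107\right) = \frac{107}{2}$)
$C{\left(s,G \right)} = s \left(5 + G\right)$
$C{\left(193,152 \right)} + o{\left(-63 \right)} = 193 \left(5 + 152\right) + \frac{107}{2} = 193 \cdot 157 + \frac{107}{2} = 30301 + \frac{107}{2} = \frac{60709}{2}$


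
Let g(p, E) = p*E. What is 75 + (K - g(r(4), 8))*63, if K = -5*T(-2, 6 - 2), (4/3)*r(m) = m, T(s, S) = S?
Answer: -2697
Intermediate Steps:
r(m) = 3*m/4
K = -20 (K = -5*(6 - 2) = -5*4 = -20)
g(p, E) = E*p
75 + (K - g(r(4), 8))*63 = 75 + (-20 - 8*(3/4)*4)*63 = 75 + (-20 - 8*3)*63 = 75 + (-20 - 1*24)*63 = 75 + (-20 - 24)*63 = 75 - 44*63 = 75 - 2772 = -2697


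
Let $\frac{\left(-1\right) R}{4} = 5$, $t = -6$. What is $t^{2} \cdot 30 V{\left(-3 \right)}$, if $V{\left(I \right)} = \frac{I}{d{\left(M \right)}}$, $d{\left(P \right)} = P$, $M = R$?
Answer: $162$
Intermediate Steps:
$R = -20$ ($R = \left(-4\right) 5 = -20$)
$M = -20$
$V{\left(I \right)} = - \frac{I}{20}$ ($V{\left(I \right)} = \frac{I}{-20} = - \frac{I}{20}$)
$t^{2} \cdot 30 V{\left(-3 \right)} = \left(-6\right)^{2} \cdot 30 \left(\left(- \frac{1}{20}\right) \left(-3\right)\right) = 36 \cdot 30 \cdot \frac{3}{20} = 1080 \cdot \frac{3}{20} = 162$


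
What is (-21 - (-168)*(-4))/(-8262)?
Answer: 77/918 ≈ 0.083878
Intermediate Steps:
(-21 - (-168)*(-4))/(-8262) = (-21 - 28*24)*(-1/8262) = (-21 - 672)*(-1/8262) = -693*(-1/8262) = 77/918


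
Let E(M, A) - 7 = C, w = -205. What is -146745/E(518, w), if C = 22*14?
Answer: -3261/7 ≈ -465.86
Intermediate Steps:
C = 308
E(M, A) = 315 (E(M, A) = 7 + 308 = 315)
-146745/E(518, w) = -146745/315 = -146745*1/315 = -3261/7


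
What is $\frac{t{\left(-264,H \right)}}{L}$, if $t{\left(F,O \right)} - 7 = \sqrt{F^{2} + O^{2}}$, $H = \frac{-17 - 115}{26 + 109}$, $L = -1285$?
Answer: $- \frac{7}{1285} - \frac{44 \sqrt{72901}}{57825} \approx -0.2109$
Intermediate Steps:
$H = - \frac{44}{45}$ ($H = - \frac{132}{135} = \left(-132\right) \frac{1}{135} = - \frac{44}{45} \approx -0.97778$)
$t{\left(F,O \right)} = 7 + \sqrt{F^{2} + O^{2}}$
$\frac{t{\left(-264,H \right)}}{L} = \frac{7 + \sqrt{\left(-264\right)^{2} + \left(- \frac{44}{45}\right)^{2}}}{-1285} = \left(7 + \sqrt{69696 + \frac{1936}{2025}}\right) \left(- \frac{1}{1285}\right) = \left(7 + \sqrt{\frac{141136336}{2025}}\right) \left(- \frac{1}{1285}\right) = \left(7 + \frac{44 \sqrt{72901}}{45}\right) \left(- \frac{1}{1285}\right) = - \frac{7}{1285} - \frac{44 \sqrt{72901}}{57825}$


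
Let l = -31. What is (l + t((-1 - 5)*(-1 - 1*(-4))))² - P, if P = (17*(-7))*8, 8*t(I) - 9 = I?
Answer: 126977/64 ≈ 1984.0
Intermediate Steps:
t(I) = 9/8 + I/8
P = -952 (P = -119*8 = -952)
(l + t((-1 - 5)*(-1 - 1*(-4))))² - P = (-31 + (9/8 + ((-1 - 5)*(-1 - 1*(-4)))/8))² - 1*(-952) = (-31 + (9/8 + (-6*(-1 + 4))/8))² + 952 = (-31 + (9/8 + (-6*3)/8))² + 952 = (-31 + (9/8 + (⅛)*(-18)))² + 952 = (-31 + (9/8 - 9/4))² + 952 = (-31 - 9/8)² + 952 = (-257/8)² + 952 = 66049/64 + 952 = 126977/64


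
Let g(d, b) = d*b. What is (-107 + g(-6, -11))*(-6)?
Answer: 246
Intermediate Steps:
g(d, b) = b*d
(-107 + g(-6, -11))*(-6) = (-107 - 11*(-6))*(-6) = (-107 + 66)*(-6) = -41*(-6) = 246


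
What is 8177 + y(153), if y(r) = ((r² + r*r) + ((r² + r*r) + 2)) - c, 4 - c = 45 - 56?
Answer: 101800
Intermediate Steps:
c = 15 (c = 4 - (45 - 56) = 4 - 1*(-11) = 4 + 11 = 15)
y(r) = -13 + 4*r² (y(r) = ((r² + r*r) + ((r² + r*r) + 2)) - 1*15 = ((r² + r²) + ((r² + r²) + 2)) - 15 = (2*r² + (2*r² + 2)) - 15 = (2*r² + (2 + 2*r²)) - 15 = (2 + 4*r²) - 15 = -13 + 4*r²)
8177 + y(153) = 8177 + (-13 + 4*153²) = 8177 + (-13 + 4*23409) = 8177 + (-13 + 93636) = 8177 + 93623 = 101800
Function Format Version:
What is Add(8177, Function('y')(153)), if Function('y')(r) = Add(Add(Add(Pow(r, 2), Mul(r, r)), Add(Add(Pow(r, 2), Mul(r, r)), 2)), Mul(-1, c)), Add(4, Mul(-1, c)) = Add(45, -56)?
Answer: 101800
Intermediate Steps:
c = 15 (c = Add(4, Mul(-1, Add(45, -56))) = Add(4, Mul(-1, -11)) = Add(4, 11) = 15)
Function('y')(r) = Add(-13, Mul(4, Pow(r, 2))) (Function('y')(r) = Add(Add(Add(Pow(r, 2), Mul(r, r)), Add(Add(Pow(r, 2), Mul(r, r)), 2)), Mul(-1, 15)) = Add(Add(Add(Pow(r, 2), Pow(r, 2)), Add(Add(Pow(r, 2), Pow(r, 2)), 2)), -15) = Add(Add(Mul(2, Pow(r, 2)), Add(Mul(2, Pow(r, 2)), 2)), -15) = Add(Add(Mul(2, Pow(r, 2)), Add(2, Mul(2, Pow(r, 2)))), -15) = Add(Add(2, Mul(4, Pow(r, 2))), -15) = Add(-13, Mul(4, Pow(r, 2))))
Add(8177, Function('y')(153)) = Add(8177, Add(-13, Mul(4, Pow(153, 2)))) = Add(8177, Add(-13, Mul(4, 23409))) = Add(8177, Add(-13, 93636)) = Add(8177, 93623) = 101800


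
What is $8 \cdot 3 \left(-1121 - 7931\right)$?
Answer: $-217248$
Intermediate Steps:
$8 \cdot 3 \left(-1121 - 7931\right) = 24 \left(-1121 - 7931\right) = 24 \left(-9052\right) = -217248$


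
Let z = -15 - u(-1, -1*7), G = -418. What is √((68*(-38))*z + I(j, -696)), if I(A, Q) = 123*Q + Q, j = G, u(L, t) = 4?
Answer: 2*I*√9302 ≈ 192.89*I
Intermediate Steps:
j = -418
z = -19 (z = -15 - 1*4 = -15 - 4 = -19)
I(A, Q) = 124*Q
√((68*(-38))*z + I(j, -696)) = √((68*(-38))*(-19) + 124*(-696)) = √(-2584*(-19) - 86304) = √(49096 - 86304) = √(-37208) = 2*I*√9302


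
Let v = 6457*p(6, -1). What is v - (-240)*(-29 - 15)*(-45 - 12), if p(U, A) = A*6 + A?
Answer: 556721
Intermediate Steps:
p(U, A) = 7*A (p(U, A) = 6*A + A = 7*A)
v = -45199 (v = 6457*(7*(-1)) = 6457*(-7) = -45199)
v - (-240)*(-29 - 15)*(-45 - 12) = -45199 - (-240)*(-29 - 15)*(-45 - 12) = -45199 - (-240)*(-44*(-57)) = -45199 - (-240)*2508 = -45199 - 1*(-601920) = -45199 + 601920 = 556721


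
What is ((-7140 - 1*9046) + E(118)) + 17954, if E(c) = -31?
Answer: 1737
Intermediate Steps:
((-7140 - 1*9046) + E(118)) + 17954 = ((-7140 - 1*9046) - 31) + 17954 = ((-7140 - 9046) - 31) + 17954 = (-16186 - 31) + 17954 = -16217 + 17954 = 1737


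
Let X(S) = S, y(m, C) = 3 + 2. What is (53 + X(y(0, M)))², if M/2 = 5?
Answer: 3364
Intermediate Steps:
M = 10 (M = 2*5 = 10)
y(m, C) = 5
(53 + X(y(0, M)))² = (53 + 5)² = 58² = 3364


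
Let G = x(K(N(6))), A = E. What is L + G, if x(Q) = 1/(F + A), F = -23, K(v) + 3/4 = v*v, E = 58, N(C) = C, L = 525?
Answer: 18376/35 ≈ 525.03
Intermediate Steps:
K(v) = -¾ + v² (K(v) = -¾ + v*v = -¾ + v²)
A = 58
x(Q) = 1/35 (x(Q) = 1/(-23 + 58) = 1/35)
G = 1/35 ≈ 0.028571
L + G = 525 + 1/35 = 18376/35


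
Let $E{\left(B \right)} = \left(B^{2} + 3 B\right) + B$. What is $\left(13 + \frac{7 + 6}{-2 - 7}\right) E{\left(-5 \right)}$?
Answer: $\frac{520}{9} \approx 57.778$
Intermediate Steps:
$E{\left(B \right)} = B^{2} + 4 B$
$\left(13 + \frac{7 + 6}{-2 - 7}\right) E{\left(-5 \right)} = \left(13 + \frac{7 + 6}{-2 - 7}\right) \left(- 5 \left(4 - 5\right)\right) = \left(13 + \frac{13}{-9}\right) \left(\left(-5\right) \left(-1\right)\right) = \left(13 + 13 \left(- \frac{1}{9}\right)\right) 5 = \left(13 - \frac{13}{9}\right) 5 = \frac{104}{9} \cdot 5 = \frac{520}{9}$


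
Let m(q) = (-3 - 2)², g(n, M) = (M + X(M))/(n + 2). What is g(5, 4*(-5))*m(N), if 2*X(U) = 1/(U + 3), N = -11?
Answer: -17025/238 ≈ -71.534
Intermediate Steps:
X(U) = 1/(2*(3 + U)) (X(U) = 1/(2*(U + 3)) = 1/(2*(3 + U)))
g(n, M) = (M + 1/(2*(3 + M)))/(2 + n) (g(n, M) = (M + 1/(2*(3 + M)))/(n + 2) = (M + 1/(2*(3 + M)))/(2 + n))
m(q) = 25 (m(q) = (-5)² = 25)
g(5, 4*(-5))*m(N) = ((½ + (4*(-5))*(3 + 4*(-5)))/((2 + 5)*(3 + 4*(-5))))*25 = ((½ - 20*(3 - 20))/(7*(3 - 20)))*25 = ((⅐)*(½ - 20*(-17))/(-17))*25 = ((⅐)*(-1/17)*(½ + 340))*25 = ((⅐)*(-1/17)*(681/2))*25 = -681/238*25 = -17025/238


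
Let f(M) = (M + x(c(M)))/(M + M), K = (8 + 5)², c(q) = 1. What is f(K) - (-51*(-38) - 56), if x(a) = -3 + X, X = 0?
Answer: -317975/169 ≈ -1881.5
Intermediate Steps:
x(a) = -3 (x(a) = -3 + 0 = -3)
K = 169 (K = 13² = 169)
f(M) = (-3 + M)/(2*M) (f(M) = (M - 3)/(M + M) = (-3 + M)/((2*M)) = (-3 + M)*(1/(2*M)) = (-3 + M)/(2*M))
f(K) - (-51*(-38) - 56) = (½)*(-3 + 169)/169 - (-51*(-38) - 56) = (½)*(1/169)*166 - (1938 - 56) = 83/169 - 1*1882 = 83/169 - 1882 = -317975/169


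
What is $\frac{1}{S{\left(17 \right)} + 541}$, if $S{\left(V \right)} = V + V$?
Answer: $\frac{1}{575} \approx 0.0017391$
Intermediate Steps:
$S{\left(V \right)} = 2 V$
$\frac{1}{S{\left(17 \right)} + 541} = \frac{1}{2 \cdot 17 + 541} = \frac{1}{34 + 541} = \frac{1}{575}$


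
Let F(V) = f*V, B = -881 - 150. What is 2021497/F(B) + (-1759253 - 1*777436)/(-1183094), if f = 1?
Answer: -2389005645359/1219769914 ≈ -1958.6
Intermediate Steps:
B = -1031
F(V) = V (F(V) = 1*V = V)
2021497/F(B) + (-1759253 - 1*777436)/(-1183094) = 2021497/(-1031) + (-1759253 - 1*777436)/(-1183094) = 2021497*(-1/1031) + (-1759253 - 777436)*(-1/1183094) = -2021497/1031 - 2536689*(-1/1183094) = -2021497/1031 + 2536689/1183094 = -2389005645359/1219769914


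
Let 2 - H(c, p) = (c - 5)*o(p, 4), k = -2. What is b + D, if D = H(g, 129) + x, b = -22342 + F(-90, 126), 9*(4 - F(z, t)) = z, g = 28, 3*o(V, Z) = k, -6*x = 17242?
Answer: -75553/3 ≈ -25184.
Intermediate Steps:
x = -8621/3 (x = -⅙*17242 = -8621/3 ≈ -2873.7)
o(V, Z) = -⅔ (o(V, Z) = (⅓)*(-2) = -⅔)
F(z, t) = 4 - z/9
H(c, p) = -4/3 + 2*c/3 (H(c, p) = 2 - (c - 5)*(-2)/3 = 2 - (-5 + c)*(-2)/3 = 2 - (10/3 - 2*c/3) = 2 + (-10/3 + 2*c/3) = -4/3 + 2*c/3)
b = -22328 (b = -22342 + (4 - ⅑*(-90)) = -22342 + (4 + 10) = -22342 + 14 = -22328)
D = -8569/3 (D = (-4/3 + (⅔)*28) - 8621/3 = (-4/3 + 56/3) - 8621/3 = 52/3 - 8621/3 = -8569/3 ≈ -2856.3)
b + D = -22328 - 8569/3 = -75553/3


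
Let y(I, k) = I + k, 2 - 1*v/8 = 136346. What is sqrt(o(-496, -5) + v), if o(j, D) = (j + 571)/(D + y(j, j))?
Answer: 3*I*sqrt(120468597727)/997 ≈ 1044.4*I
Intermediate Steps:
v = -1090752 (v = 16 - 8*136346 = 16 - 1090768 = -1090752)
o(j, D) = (571 + j)/(D + 2*j) (o(j, D) = (j + 571)/(D + (j + j)) = (571 + j)/(D + 2*j))
sqrt(o(-496, -5) + v) = sqrt((571 - 496)/(-5 + 2*(-496)) - 1090752) = sqrt(75/(-5 - 992) - 1090752) = sqrt(75/(-997) - 1090752) = sqrt(-1/997*75 - 1090752) = sqrt(-75/997 - 1090752) = sqrt(-1087479819/997) = 3*I*sqrt(120468597727)/997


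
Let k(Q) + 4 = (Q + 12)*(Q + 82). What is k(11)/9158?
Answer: 2135/9158 ≈ 0.23313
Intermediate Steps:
k(Q) = -4 + (12 + Q)*(82 + Q) (k(Q) = -4 + (Q + 12)*(Q + 82) = -4 + (12 + Q)*(82 + Q))
k(11)/9158 = (980 + 11**2 + 94*11)/9158 = (980 + 121 + 1034)*(1/9158) = 2135*(1/9158) = 2135/9158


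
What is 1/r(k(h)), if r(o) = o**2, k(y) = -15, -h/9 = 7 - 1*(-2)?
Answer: 1/225 ≈ 0.0044444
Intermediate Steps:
h = -81 (h = -9*(7 - 1*(-2)) = -9*(7 + 2) = -9*9 = -81)
1/r(k(h)) = 1/((-15)**2) = 1/225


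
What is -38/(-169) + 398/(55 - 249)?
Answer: -29945/16393 ≈ -1.8267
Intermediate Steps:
-38/(-169) + 398/(55 - 249) = -38*(-1/169) + 398/(-194) = 38/169 + 398*(-1/194) = 38/169 - 199/97 = -29945/16393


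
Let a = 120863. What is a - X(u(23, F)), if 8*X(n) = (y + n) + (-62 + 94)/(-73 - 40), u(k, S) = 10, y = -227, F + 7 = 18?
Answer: 109284705/904 ≈ 1.2089e+5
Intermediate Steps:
F = 11 (F = -7 + 18 = 11)
X(n) = -25683/904 + n/8 (X(n) = ((-227 + n) + (-62 + 94)/(-73 - 40))/8 = ((-227 + n) + 32/(-113))/8 = ((-227 + n) + 32*(-1/113))/8 = ((-227 + n) - 32/113)/8 = (-25683/113 + n)/8 = -25683/904 + n/8)
a - X(u(23, F)) = 120863 - (-25683/904 + (⅛)*10) = 120863 - (-25683/904 + 5/4) = 120863 - 1*(-24553/904) = 120863 + 24553/904 = 109284705/904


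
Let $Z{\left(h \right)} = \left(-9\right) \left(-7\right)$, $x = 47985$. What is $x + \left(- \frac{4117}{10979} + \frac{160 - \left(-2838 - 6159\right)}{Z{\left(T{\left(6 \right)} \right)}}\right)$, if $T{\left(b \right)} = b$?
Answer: $\frac{33290396177}{691677} \approx 48130.0$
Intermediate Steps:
$Z{\left(h \right)} = 63$
$x + \left(- \frac{4117}{10979} + \frac{160 - \left(-2838 - 6159\right)}{Z{\left(T{\left(6 \right)} \right)}}\right) = 47985 - \left(\frac{4117}{10979} - \frac{160 - \left(-2838 - 6159\right)}{63}\right) = 47985 - \left(\frac{4117}{10979} - \left(160 - \left(-2838 - 6159\right)\right) \frac{1}{63}\right) = 47985 - \left(\frac{4117}{10979} - \left(160 - -8997\right) \frac{1}{63}\right) = 47985 - \left(\frac{4117}{10979} - \left(160 + 8997\right) \frac{1}{63}\right) = 47985 + \left(- \frac{4117}{10979} + 9157 \cdot \frac{1}{63}\right) = 47985 + \left(- \frac{4117}{10979} + \frac{9157}{63}\right) = 47985 + \frac{100275332}{691677} = \frac{33290396177}{691677}$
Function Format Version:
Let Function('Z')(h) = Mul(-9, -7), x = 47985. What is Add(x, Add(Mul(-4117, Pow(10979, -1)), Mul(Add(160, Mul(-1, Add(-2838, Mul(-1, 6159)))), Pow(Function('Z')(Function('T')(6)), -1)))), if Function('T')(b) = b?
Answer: Rational(33290396177, 691677) ≈ 48130.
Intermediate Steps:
Function('Z')(h) = 63
Add(x, Add(Mul(-4117, Pow(10979, -1)), Mul(Add(160, Mul(-1, Add(-2838, Mul(-1, 6159)))), Pow(Function('Z')(Function('T')(6)), -1)))) = Add(47985, Add(Mul(-4117, Pow(10979, -1)), Mul(Add(160, Mul(-1, Add(-2838, Mul(-1, 6159)))), Pow(63, -1)))) = Add(47985, Add(Mul(-4117, Rational(1, 10979)), Mul(Add(160, Mul(-1, Add(-2838, -6159))), Rational(1, 63)))) = Add(47985, Add(Rational(-4117, 10979), Mul(Add(160, Mul(-1, -8997)), Rational(1, 63)))) = Add(47985, Add(Rational(-4117, 10979), Mul(Add(160, 8997), Rational(1, 63)))) = Add(47985, Add(Rational(-4117, 10979), Mul(9157, Rational(1, 63)))) = Add(47985, Add(Rational(-4117, 10979), Rational(9157, 63))) = Add(47985, Rational(100275332, 691677)) = Rational(33290396177, 691677)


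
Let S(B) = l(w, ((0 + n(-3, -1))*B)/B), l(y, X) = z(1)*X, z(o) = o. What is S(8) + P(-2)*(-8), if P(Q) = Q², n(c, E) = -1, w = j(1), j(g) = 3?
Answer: -33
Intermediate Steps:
w = 3
l(y, X) = X (l(y, X) = 1*X = X)
S(B) = -1 (S(B) = ((0 - 1)*B)/B = (-B)/B = -1)
S(8) + P(-2)*(-8) = -1 + (-2)²*(-8) = -1 + 4*(-8) = -1 - 32 = -33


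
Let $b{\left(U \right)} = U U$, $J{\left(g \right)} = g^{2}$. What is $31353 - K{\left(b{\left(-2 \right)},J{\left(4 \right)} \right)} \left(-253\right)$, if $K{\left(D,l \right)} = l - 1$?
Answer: $35148$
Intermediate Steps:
$b{\left(U \right)} = U^{2}$
$K{\left(D,l \right)} = -1 + l$ ($K{\left(D,l \right)} = l - 1 = -1 + l$)
$31353 - K{\left(b{\left(-2 \right)},J{\left(4 \right)} \right)} \left(-253\right) = 31353 - \left(-1 + 4^{2}\right) \left(-253\right) = 31353 - \left(-1 + 16\right) \left(-253\right) = 31353 - 15 \left(-253\right) = 31353 - -3795 = 31353 + 3795 = 35148$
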